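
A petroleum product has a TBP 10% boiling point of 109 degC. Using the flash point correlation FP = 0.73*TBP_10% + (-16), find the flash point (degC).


FP = 0.73 * 109 + (-16) = 63.57

63.57 degC


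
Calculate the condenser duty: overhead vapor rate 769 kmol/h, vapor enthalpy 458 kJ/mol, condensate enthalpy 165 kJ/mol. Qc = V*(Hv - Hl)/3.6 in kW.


Qc = 769 * (458 - 165) / 3.6 = 769 * 293 / 3.6 = 62590

62590 kW


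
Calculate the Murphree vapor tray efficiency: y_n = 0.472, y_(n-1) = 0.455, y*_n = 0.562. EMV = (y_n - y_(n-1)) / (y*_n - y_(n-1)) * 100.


Murphree vapor efficiency: EMV = (y_n - y_(n-1)) / (y*_n - y_(n-1)) * 100
EMV = (0.472 - 0.455) / (0.562 - 0.455) * 100 = 0.017 / 0.107 * 100 = 15.89

15.89 %


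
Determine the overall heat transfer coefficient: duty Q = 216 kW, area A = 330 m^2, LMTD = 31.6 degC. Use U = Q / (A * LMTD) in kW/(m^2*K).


From Q = U*A*LMTD, U = Q / (A * LMTD)
U = 216 / (330 * 31.6) = 216 / 10428 = 0.02071

0.02071 kW/(m^2*K)


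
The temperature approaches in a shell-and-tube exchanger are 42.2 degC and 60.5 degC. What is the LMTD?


LMTD = (dT1 - dT2) / ln(dT1/dT2)
= (42.2 - 60.5) / ln(42.2 / 60.5) = -18.3 / -0.360223 = 50.80

50.80 degC


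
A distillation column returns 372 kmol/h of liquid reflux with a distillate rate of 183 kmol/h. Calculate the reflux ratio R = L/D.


Reflux ratio definition: R = L / D (liquid returned / distillate withdrawn)
L = 372 kmol/h, D = 183 kmol/h
R = 372 / 183 = 2.033

2.033


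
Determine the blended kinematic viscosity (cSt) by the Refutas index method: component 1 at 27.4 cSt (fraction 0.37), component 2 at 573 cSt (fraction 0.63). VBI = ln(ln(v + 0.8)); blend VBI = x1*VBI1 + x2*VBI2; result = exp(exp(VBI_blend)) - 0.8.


Refutas method: VBN_i = 14.534*ln(ln(visc_i + 0.8)) + 10.975, blended linearly by mass fraction; since VBN is linear in VBI_i = ln(ln(visc_i + 0.8)) and the fractions sum to 1, blend VBI directly: visc = exp(exp(VBI_blend)) - 0.8
VBI_1 = ln(ln(27.4 + 0.8)) = 1.20577
VBI_2 = ln(ln(573 + 0.8)) = 1.84881
VBI_blend = 0.37 * 1.20577 + 0.63 * 1.84881 = 1.61089
visc_blend = exp(exp(1.61089)) - 0.8 = 148.7

148.7 cSt


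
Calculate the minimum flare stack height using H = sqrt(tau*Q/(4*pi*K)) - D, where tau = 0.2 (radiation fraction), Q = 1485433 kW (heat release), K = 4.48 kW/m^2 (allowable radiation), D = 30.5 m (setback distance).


tau*Q/(4*pi*K) = 0.2 * 1485433 / (4 * pi * 4.48) = 5277.1
sqrt(5277.1) = 72.6437
H = 72.6437 - 30.5 = 42.14

42.14 m


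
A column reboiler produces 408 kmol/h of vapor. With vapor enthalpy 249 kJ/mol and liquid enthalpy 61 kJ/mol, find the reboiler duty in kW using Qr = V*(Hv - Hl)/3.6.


Qr = 408 * (249 - 61) / 3.6 = 408 * 188 / 3.6 = 21310

21310 kW


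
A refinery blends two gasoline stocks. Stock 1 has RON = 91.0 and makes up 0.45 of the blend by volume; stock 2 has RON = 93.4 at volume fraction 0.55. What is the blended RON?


Linear blending: RON_blend = sum(vi * RONi)
Contribution 1: 0.45 * 91.0 = 40.95
Contribution 2: 0.55 * 93.4 = 51.37
RON_blend = 40.95 + 51.37 = 92.32

92.32


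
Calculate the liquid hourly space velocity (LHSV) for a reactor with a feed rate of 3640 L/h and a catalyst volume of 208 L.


LHSV = volumetric feed rate / catalyst volume
= 3640 L/h / 208 L
= 17.50 h^-1

17.50 h^-1


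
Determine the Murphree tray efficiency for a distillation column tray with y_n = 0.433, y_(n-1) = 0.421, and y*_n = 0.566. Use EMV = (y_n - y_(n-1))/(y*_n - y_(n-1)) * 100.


Murphree vapor efficiency: EMV = (y_n - y_(n-1)) / (y*_n - y_(n-1)) * 100
EMV = (0.433 - 0.421) / (0.566 - 0.421) * 100 = 0.012 / 0.145 * 100 = 8.276

8.276 %


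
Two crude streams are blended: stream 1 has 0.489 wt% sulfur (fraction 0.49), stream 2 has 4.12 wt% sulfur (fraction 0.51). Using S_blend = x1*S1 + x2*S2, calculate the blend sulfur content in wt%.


Linear sulfur blending: S_blend = x1*S1 + x2*S2
Contribution 1: 0.49 * 0.489 = 0.23961 wt%
Contribution 2: 0.51 * 4.12 = 2.1012 wt%
S_blend = 0.23961 + 2.1012 = 2.34081

2.34081 wt%


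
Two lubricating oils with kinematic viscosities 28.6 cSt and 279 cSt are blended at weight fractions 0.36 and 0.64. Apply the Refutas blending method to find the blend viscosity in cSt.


Refutas method: VBN_i = 14.534*ln(ln(visc_i + 0.8)) + 10.975, blended linearly by mass fraction; since VBN is linear in VBI_i = ln(ln(visc_i + 0.8)) and the fractions sum to 1, blend VBI directly: visc = exp(exp(VBI_blend)) - 0.8
VBI_1 = ln(ln(28.6 + 0.8)) = 1.21817
VBI_2 = ln(ln(279 + 0.8)) = 1.72883
VBI_blend = 0.36 * 1.21817 + 0.64 * 1.72883 = 1.54499
visc_blend = exp(exp(1.54499)) - 0.8 = 107.8

107.8 cSt


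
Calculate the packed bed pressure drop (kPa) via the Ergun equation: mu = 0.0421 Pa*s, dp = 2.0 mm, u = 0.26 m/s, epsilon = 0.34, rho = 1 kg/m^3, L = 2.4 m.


dp = 2.0 mm = 0.002 m
Viscous term = 150*0.0421*0.26*(1-0.34)^2 / (0.002^2*0.34^3) = 4549230
Inertial term = 1.75*1*0.26^2*(1-0.34) / (0.002*0.34^3) = 993.258
dP/L = 4549230 + 993.258 = 4550220 Pa/m
dP = 4550220 * 2.4 / 1000 = 10920 kPa

10920 kPa


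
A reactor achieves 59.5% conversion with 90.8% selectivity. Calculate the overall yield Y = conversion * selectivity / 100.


Overall yield = conversion (%) * selectivity (%) / 100
Conversion = 59.5%, Selectivity = 90.8%
Y = 59.5 * 90.8 / 100
= 54.026 %

54.026 %


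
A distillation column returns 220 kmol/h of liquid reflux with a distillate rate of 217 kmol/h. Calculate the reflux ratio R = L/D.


Reflux ratio definition: R = L / D (liquid returned / distillate withdrawn)
L = 220 kmol/h, D = 217 kmol/h
R = 220 / 217 = 1.014

1.014


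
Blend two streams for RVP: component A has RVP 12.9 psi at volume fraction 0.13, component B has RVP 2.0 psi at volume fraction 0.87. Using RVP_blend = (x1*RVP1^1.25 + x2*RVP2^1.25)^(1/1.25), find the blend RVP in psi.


Chevron index: RVP_blend = (sum xi*RVPi^1.25)^(1/1.25)
RVP^1.25 terms: 0.13 * 12.9^1.25 + 0.87 * 2.0^1.25 = 5.24742
RVP_blend = 5.24742^(1/1.25) = 3.767

3.767 psi


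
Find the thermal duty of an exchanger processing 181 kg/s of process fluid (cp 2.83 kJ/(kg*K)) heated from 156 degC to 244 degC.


Q = m_dot * cp * delta_T
delta_T = 244 - 156 = 88 K
Q = 181 * 2.83 * 88
= 512.23 * 88
= 45076.24 kW

45076.24 kW


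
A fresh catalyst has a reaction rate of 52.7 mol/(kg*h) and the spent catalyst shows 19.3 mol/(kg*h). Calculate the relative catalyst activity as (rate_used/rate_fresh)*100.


Activity (%) = (rate_used / rate_fresh) * 100
rate_used = 19.3, rate_fresh = 52.7
= (19.3 / 52.7) * 100
= 0.3662 * 100 = 36.62

36.62 %


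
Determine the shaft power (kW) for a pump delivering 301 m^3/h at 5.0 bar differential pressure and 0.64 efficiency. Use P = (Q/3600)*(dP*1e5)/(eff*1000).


Q = 301 / 3600 = 0.0836111 m^3/s
P = 0.0836111 * (5.0 * 1e5) / 0.64 / 1000 = 65.32

65.32 kW


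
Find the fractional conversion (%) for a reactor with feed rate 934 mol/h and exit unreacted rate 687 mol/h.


X = (F_in - F_out) / F_in * 100
Moles reacted = 934 - 687 = 247
X = 247 / 934 * 100
= 0.2645 * 100
= 26.45 %

26.45 %


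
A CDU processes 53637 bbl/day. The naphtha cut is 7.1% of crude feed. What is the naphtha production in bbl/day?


Crude throughput = 53637 bbl/day
Fraction yield = 7.1%
yield = throughput * fraction / 100
yield = 53637 * 7.1 / 100 = 3808.227

3808.227 bbl/day


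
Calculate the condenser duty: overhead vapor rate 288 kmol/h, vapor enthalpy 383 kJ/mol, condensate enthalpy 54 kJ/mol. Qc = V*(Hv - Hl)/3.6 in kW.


Qc = 288 * (383 - 54) / 3.6 = 288 * 329 / 3.6 = 26320

26320 kW


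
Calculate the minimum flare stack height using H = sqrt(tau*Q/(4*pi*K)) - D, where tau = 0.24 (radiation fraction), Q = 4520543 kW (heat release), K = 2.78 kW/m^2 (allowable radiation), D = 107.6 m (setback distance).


tau*Q/(4*pi*K) = 0.24 * 4520543 / (4 * pi * 2.78) = 31056.1
sqrt(31056.1) = 176.227
H = 176.227 - 107.6 = 68.63

68.63 m


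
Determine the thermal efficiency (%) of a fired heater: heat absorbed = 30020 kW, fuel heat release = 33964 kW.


Furnace efficiency = Q_absorbed / Q_fuel * 100
= 30020 / 33964 * 100 = 88.39

88.39 %


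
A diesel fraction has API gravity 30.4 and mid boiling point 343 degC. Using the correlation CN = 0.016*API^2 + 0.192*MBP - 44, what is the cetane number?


CN = 0.016 * 30.4^2 + 0.192 * 343 - 44
CN = 14.78656 + 65.856 - 44 = 36.64256

36.64256


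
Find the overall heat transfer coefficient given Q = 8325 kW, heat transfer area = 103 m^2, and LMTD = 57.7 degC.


From Q = U*A*LMTD, U = Q / (A * LMTD)
U = 8325 / (103 * 57.7) = 8325 / 5943.1 = 1.401

1.401 kW/(m^2*K)


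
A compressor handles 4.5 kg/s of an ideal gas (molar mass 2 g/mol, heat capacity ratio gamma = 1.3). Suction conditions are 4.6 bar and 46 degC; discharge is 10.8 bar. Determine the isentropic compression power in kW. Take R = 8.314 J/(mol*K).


Isentropic work: W = m*(gamma/(gamma-1))*(R*T1/MW)*((P2/P1)^((gamma-1)/gamma) - 1)
T1 = 46 + 273.15 = 319.15 K
Pressure ratio = 10.8 / 4.6 = 2.34783
Exponent = (1.3 - 1)/1.3 = 0.230769
(P2/P1)^exp - 1 = 2.34783^0.230769 - 1 = 0.217695
W = 4.5 * 1.3 / 0.3 * 8.314 * 319.15 / 2 * 0.217695 = 5632

5632 kW


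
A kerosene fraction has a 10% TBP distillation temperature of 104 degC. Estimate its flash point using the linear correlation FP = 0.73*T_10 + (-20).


FP = 0.73 * 104 + (-20) = 55.92

55.92 degC


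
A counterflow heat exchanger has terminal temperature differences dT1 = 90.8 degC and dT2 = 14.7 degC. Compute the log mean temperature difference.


LMTD = (dT1 - dT2) / ln(dT1/dT2)
= (90.8 - 14.7) / ln(90.8 / 14.7) = 76.1 / 1.82081 = 41.79

41.79 degC


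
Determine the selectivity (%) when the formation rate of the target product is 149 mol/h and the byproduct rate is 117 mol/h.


Selectivity = desired / (desired + undesired) * 100
Total products = 149 + 117 = 266 mol/h
S = 149 / 266 * 100
= 0.5602 * 100
= 56.02 %

56.02 %


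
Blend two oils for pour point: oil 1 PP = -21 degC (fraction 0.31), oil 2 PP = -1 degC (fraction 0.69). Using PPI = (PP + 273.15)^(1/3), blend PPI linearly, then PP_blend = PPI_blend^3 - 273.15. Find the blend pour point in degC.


PPI_1 = (-21 + 273.15)^(1/3) = 6.317613
PPI_2 = (-1 + 273.15)^(1/3) = 6.480414
PPI_blend = 0.31 * 6.317613 + 0.69 * 6.480414 = 6.429946
PP_blend = 6.429946^3 - 273.15 = 265.841 - 273.15 = -7.31

-7.31 degC


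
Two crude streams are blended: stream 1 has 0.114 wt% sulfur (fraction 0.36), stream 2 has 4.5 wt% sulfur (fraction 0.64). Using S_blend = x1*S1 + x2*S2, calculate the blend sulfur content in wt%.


Linear sulfur blending: S_blend = x1*S1 + x2*S2
Contribution 1: 0.36 * 0.114 = 0.04104 wt%
Contribution 2: 0.64 * 4.5 = 2.88 wt%
S_blend = 0.04104 + 2.88 = 2.92104

2.92104 wt%


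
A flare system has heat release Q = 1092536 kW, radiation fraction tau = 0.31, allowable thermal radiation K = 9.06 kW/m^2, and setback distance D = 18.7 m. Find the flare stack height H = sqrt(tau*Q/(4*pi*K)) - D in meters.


tau*Q/(4*pi*K) = 0.31 * 1092536 / (4 * pi * 9.06) = 2974.81
sqrt(2974.81) = 54.5418
H = 54.5418 - 18.7 = 35.84

35.84 m


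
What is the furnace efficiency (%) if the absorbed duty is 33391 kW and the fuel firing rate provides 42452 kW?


Furnace efficiency = Q_absorbed / Q_fuel * 100
= 33391 / 42452 * 100 = 78.66

78.66 %


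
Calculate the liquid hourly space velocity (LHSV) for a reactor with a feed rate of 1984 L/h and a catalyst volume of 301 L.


LHSV = volumetric feed rate / catalyst volume
= 1984 L/h / 301 L
= 6.591 h^-1

6.591 h^-1


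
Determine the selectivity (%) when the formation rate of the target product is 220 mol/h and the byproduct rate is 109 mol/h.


Selectivity = desired / (desired + undesired) * 100
Total products = 220 + 109 = 329 mol/h
S = 220 / 329 * 100
= 0.6687 * 100
= 66.87 %

66.87 %


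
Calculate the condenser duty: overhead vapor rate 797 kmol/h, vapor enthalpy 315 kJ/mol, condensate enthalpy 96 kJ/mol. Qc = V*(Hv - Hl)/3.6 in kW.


Qc = 797 * (315 - 96) / 3.6 = 797 * 219 / 3.6 = 48480

48480 kW


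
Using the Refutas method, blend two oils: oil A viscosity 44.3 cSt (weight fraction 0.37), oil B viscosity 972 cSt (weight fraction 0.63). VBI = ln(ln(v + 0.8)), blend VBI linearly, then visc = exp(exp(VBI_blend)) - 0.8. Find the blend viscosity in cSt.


Refutas method: VBN_i = 14.534*ln(ln(visc_i + 0.8)) + 10.975, blended linearly by mass fraction; since VBN is linear in VBI_i = ln(ln(visc_i + 0.8)) and the fractions sum to 1, blend VBI directly: visc = exp(exp(VBI_blend)) - 0.8
VBI_1 = ln(ln(44.3 + 0.8)) = 1.33734
VBI_2 = ln(ln(972 + 0.8)) = 1.92864
VBI_blend = 0.37 * 1.33734 + 0.63 * 1.92864 = 1.70986
visc_blend = exp(exp(1.70986)) - 0.8 = 250.9

250.9 cSt


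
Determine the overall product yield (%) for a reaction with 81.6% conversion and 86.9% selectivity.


Overall yield = conversion (%) * selectivity (%) / 100
Conversion = 81.6%, Selectivity = 86.9%
Y = 81.6 * 86.9 / 100
= 70.9104 %

70.9104 %


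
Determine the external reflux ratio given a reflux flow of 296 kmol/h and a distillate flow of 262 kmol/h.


Reflux ratio definition: R = L / D (liquid returned / distillate withdrawn)
L = 296 kmol/h, D = 262 kmol/h
R = 296 / 262 = 1.130

1.130


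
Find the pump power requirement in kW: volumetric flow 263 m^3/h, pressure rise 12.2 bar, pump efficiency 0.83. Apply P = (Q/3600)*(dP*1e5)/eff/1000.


Q = 263 / 3600 = 0.0730556 m^3/s
P = 0.0730556 * (12.2 * 1e5) / 0.83 / 1000 = 107.4

107.4 kW


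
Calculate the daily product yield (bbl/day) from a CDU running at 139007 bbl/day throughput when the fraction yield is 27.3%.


Crude throughput = 139007 bbl/day
Fraction yield = 27.3%
yield = throughput * fraction / 100
yield = 139007 * 27.3 / 100 = 37948.911

37948.911 bbl/day


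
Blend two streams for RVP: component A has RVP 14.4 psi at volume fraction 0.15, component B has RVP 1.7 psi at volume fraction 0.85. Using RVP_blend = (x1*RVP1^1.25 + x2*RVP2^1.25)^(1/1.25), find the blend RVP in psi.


Chevron index: RVP_blend = (sum xi*RVPi^1.25)^(1/1.25)
RVP^1.25 terms: 0.15 * 14.4^1.25 + 0.85 * 1.7^1.25 = 5.85768
RVP_blend = 5.85768^(1/1.25) = 4.113

4.113 psi


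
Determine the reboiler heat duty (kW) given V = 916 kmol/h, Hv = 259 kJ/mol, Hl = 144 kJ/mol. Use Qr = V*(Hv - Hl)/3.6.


Qr = 916 * (259 - 144) / 3.6 = 916 * 115 / 3.6 = 29260

29260 kW


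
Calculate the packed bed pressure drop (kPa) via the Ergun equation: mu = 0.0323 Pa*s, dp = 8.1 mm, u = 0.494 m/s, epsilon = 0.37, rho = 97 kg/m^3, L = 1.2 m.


dp = 8.1 mm = 0.0081 m
Viscous term = 150*0.0323*0.494*(1-0.37)^2 / (0.0081^2*0.37^3) = 285842
Inertial term = 1.75*97*0.494^2*(1-0.37) / (0.0081*0.37^3) = 63608.3
dP/L = 285842 + 63608.3 = 349450 Pa/m
dP = 349450 * 1.2 / 1000 = 419.3 kPa

419.3 kPa


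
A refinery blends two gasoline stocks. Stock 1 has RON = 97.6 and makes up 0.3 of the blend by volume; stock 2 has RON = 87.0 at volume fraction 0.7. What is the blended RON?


Linear blending: RON_blend = sum(vi * RONi)
Contribution 1: 0.3 * 97.6 = 29.28
Contribution 2: 0.7 * 87.0 = 60.9
RON_blend = 29.28 + 60.9 = 90.18

90.18


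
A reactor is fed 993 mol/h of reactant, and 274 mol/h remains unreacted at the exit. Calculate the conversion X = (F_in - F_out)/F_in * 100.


X = (F_in - F_out) / F_in * 100
Moles reacted = 993 - 274 = 719
X = 719 / 993 * 100
= 0.7241 * 100
= 72.41 %

72.41 %


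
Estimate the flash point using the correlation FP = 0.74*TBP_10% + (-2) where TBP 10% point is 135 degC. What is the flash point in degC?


FP = 0.74 * 135 + (-2) = 97.9

97.9 degC


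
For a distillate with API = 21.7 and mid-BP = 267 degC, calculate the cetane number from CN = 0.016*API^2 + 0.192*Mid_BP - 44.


CN = 0.016 * 21.7^2 + 0.192 * 267 - 44
CN = 7.53424 + 51.264 - 44 = 14.79824

14.79824


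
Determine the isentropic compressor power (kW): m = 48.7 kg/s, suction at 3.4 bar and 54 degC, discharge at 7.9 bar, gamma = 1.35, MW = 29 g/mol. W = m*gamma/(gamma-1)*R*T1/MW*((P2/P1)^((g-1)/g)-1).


Isentropic work: W = m*(gamma/(gamma-1))*(R*T1/MW)*((P2/P1)^((gamma-1)/gamma) - 1)
T1 = 54 + 273.15 = 327.15 K
Pressure ratio = 7.9 / 3.4 = 2.32353
Exponent = (1.35 - 1)/1.35 = 0.259259
(P2/P1)^exp - 1 = 2.32353^0.259259 - 1 = 0.244306
W = 48.7 * 1.35 / 0.35 * 8.314 * 327.15 / 29 * 0.244306 = 4304

4304 kW


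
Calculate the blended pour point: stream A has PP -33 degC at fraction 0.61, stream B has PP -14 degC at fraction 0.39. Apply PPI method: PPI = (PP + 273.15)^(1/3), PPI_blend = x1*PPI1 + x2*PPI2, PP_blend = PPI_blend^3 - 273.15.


PPI_1 = (-33 + 273.15)^(1/3) = 6.215759
PPI_2 = (-14 + 273.15)^(1/3) = 6.375541
PPI_blend = 0.61 * 6.215759 + 0.39 * 6.375541 = 6.278074
PP_blend = 6.278074^3 - 273.15 = 247.4453 - 273.15 = -25.7

-25.7 degC


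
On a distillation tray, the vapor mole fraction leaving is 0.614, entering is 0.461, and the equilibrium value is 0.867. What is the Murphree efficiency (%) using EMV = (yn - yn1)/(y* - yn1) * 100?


Murphree vapor efficiency: EMV = (y_n - y_(n-1)) / (y*_n - y_(n-1)) * 100
EMV = (0.614 - 0.461) / (0.867 - 0.461) * 100 = 0.153 / 0.406 * 100 = 37.68

37.68 %


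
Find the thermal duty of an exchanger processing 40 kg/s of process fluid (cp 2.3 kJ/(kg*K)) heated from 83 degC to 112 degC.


Q = m_dot * cp * delta_T
delta_T = 112 - 83 = 29 K
Q = 40 * 2.3 * 29
= 92 * 29
= 2668 kW

2668 kW


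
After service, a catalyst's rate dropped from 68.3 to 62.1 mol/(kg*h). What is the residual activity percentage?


Activity (%) = (rate_used / rate_fresh) * 100
rate_used = 62.1, rate_fresh = 68.3
= (62.1 / 68.3) * 100
= 0.9092 * 100 = 90.92

90.92 %


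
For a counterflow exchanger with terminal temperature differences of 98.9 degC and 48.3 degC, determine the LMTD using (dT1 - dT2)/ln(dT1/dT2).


LMTD = (dT1 - dT2) / ln(dT1/dT2)
= (98.9 - 48.3) / ln(98.9 / 48.3) = 50.6 / 0.716678 = 70.60

70.60 degC


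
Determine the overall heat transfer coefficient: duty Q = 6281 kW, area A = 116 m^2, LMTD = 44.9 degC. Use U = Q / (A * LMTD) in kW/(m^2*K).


From Q = U*A*LMTD, U = Q / (A * LMTD)
U = 6281 / (116 * 44.9) = 6281 / 5208.4 = 1.206

1.206 kW/(m^2*K)


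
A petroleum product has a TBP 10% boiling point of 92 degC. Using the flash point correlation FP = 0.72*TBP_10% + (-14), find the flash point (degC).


FP = 0.72 * 92 + (-14) = 52.24

52.24 degC


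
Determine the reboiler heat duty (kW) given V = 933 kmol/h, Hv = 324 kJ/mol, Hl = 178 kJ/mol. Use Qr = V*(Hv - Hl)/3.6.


Qr = 933 * (324 - 178) / 3.6 = 933 * 146 / 3.6 = 37840

37840 kW


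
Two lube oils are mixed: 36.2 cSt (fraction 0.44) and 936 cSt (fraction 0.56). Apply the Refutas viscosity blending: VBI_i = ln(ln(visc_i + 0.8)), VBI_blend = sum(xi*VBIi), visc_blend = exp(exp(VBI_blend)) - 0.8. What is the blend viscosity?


Refutas method: VBN_i = 14.534*ln(ln(visc_i + 0.8)) + 10.975, blended linearly by mass fraction; since VBN is linear in VBI_i = ln(ln(visc_i + 0.8)) and the fractions sum to 1, blend VBI directly: visc = exp(exp(VBI_blend)) - 0.8
VBI_1 = ln(ln(36.2 + 0.8)) = 1.28396
VBI_2 = ln(ln(936 + 0.8)) = 1.92315
VBI_blend = 0.44 * 1.28396 + 0.56 * 1.92315 = 1.64191
visc_blend = exp(exp(1.64191)) - 0.8 = 174.2

174.2 cSt


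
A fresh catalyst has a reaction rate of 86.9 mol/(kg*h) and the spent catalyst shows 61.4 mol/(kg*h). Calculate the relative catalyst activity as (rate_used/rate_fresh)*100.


Activity (%) = (rate_used / rate_fresh) * 100
rate_used = 61.4, rate_fresh = 86.9
= (61.4 / 86.9) * 100
= 0.7066 * 100 = 70.66

70.66 %


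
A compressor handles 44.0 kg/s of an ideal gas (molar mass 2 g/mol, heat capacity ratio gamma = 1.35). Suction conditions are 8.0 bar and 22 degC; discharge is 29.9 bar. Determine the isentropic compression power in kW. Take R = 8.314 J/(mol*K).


Isentropic work: W = m*(gamma/(gamma-1))*(R*T1/MW)*((P2/P1)^((gamma-1)/gamma) - 1)
T1 = 22 + 273.15 = 295.15 K
Pressure ratio = 29.9 / 8.0 = 3.7375
Exponent = (1.35 - 1)/1.35 = 0.259259
(P2/P1)^exp - 1 = 3.7375^0.259259 - 1 = 0.407495
W = 44.0 * 1.35 / 0.35 * 8.314 * 295.15 / 2 * 0.407495 = 84850

84850 kW


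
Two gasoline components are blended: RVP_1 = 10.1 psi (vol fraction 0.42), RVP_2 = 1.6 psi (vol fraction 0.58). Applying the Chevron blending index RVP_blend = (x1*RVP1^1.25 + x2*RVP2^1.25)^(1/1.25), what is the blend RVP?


Chevron index: RVP_blend = (sum xi*RVPi^1.25)^(1/1.25)
RVP^1.25 terms: 0.42 * 10.1^1.25 + 0.58 * 1.6^1.25 = 8.60596
RVP_blend = 8.60596^(1/1.25) = 5.596

5.596 psi


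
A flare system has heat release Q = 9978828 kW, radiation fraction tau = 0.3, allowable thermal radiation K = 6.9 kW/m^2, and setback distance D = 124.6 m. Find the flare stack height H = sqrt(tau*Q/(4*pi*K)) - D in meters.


tau*Q/(4*pi*K) = 0.3 * 9978828 / (4 * pi * 6.9) = 34525.6
sqrt(34525.6) = 185.811
H = 185.811 - 124.6 = 61.21

61.21 m


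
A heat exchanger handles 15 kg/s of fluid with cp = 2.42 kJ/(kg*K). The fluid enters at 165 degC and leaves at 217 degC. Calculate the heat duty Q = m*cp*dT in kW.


Q = m_dot * cp * delta_T
delta_T = 217 - 165 = 52 K
Q = 15 * 2.42 * 52
= 36.3 * 52
= 1887.6 kW

1887.6 kW


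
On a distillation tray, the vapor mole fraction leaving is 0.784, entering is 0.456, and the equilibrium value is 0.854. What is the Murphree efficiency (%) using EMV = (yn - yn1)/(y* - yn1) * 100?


Murphree vapor efficiency: EMV = (y_n - y_(n-1)) / (y*_n - y_(n-1)) * 100
EMV = (0.784 - 0.456) / (0.854 - 0.456) * 100 = 0.328 / 0.398 * 100 = 82.41

82.41 %


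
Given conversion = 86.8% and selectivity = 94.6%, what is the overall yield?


Overall yield = conversion (%) * selectivity (%) / 100
Conversion = 86.8%, Selectivity = 94.6%
Y = 86.8 * 94.6 / 100
= 82.1128 %

82.1128 %


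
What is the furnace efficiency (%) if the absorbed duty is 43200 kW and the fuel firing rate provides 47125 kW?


Furnace efficiency = Q_absorbed / Q_fuel * 100
= 43200 / 47125 * 100 = 91.67

91.67 %


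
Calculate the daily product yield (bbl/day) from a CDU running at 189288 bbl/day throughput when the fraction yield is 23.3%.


Crude throughput = 189288 bbl/day
Fraction yield = 23.3%
yield = throughput * fraction / 100
yield = 189288 * 23.3 / 100 = 44104.104

44104.104 bbl/day


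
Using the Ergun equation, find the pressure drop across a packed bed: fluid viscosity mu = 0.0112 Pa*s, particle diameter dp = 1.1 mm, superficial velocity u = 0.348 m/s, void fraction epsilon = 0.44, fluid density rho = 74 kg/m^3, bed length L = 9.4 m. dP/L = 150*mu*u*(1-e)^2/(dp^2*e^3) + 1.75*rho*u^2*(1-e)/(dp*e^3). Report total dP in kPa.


dp = 1.1 mm = 0.0011 m
Viscous term = 150*0.0112*0.348*(1-0.44)^2 / (0.0011^2*0.44^3) = 1778780
Inertial term = 1.75*74*0.348^2*(1-0.44) / (0.0011*0.44^3) = 93727.2
dP/L = 1778780 + 93727.2 = 1872510 Pa/m
dP = 1872510 * 9.4 / 1000 = 17600 kPa

17600 kPa


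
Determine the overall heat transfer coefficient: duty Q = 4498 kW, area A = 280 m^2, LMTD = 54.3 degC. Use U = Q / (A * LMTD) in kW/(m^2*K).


From Q = U*A*LMTD, U = Q / (A * LMTD)
U = 4498 / (280 * 54.3) = 4498 / 15204 = 0.2958

0.2958 kW/(m^2*K)


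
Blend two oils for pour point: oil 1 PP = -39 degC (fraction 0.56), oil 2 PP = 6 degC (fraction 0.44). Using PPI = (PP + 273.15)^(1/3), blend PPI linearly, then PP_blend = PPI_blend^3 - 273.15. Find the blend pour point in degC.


PPI_1 = (-39 + 273.15)^(1/3) = 6.163557
PPI_2 = (6 + 273.15)^(1/3) = 6.535506
PPI_blend = 0.56 * 6.163557 + 0.44 * 6.535506 = 6.327215
PP_blend = 6.327215^3 - 273.15 = 253.3015 - 273.15 = -19.85

-19.85 degC


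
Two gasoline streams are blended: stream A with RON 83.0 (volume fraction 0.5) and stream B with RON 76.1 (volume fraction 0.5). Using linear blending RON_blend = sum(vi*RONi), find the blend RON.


Linear blending: RON_blend = sum(vi * RONi)
Contribution 1: 0.5 * 83.0 = 41.5
Contribution 2: 0.5 * 76.1 = 38.05
RON_blend = 41.5 + 38.05 = 79.55

79.55


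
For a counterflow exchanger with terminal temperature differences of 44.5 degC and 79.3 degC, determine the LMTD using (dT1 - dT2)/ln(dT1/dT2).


LMTD = (dT1 - dT2) / ln(dT1/dT2)
= (44.5 - 79.3) / ln(44.5 / 79.3) = -34.8 / -0.577749 = 60.23

60.23 degC


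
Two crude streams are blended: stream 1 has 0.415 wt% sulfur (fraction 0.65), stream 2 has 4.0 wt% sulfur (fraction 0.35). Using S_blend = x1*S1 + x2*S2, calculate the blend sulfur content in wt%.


Linear sulfur blending: S_blend = x1*S1 + x2*S2
Contribution 1: 0.65 * 0.415 = 0.26975 wt%
Contribution 2: 0.35 * 4.0 = 1.4 wt%
S_blend = 0.26975 + 1.4 = 1.66975

1.66975 wt%


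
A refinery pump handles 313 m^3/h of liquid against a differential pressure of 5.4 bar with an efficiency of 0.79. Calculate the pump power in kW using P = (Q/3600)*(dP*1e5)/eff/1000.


Q = 313 / 3600 = 0.0869444 m^3/s
P = 0.0869444 * (5.4 * 1e5) / 0.79 / 1000 = 59.43

59.43 kW


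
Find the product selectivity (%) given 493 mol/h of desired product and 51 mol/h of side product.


Selectivity = desired / (desired + undesired) * 100
Total products = 493 + 51 = 544 mol/h
S = 493 / 544 * 100
= 0.9062 * 100
= 90.62 %

90.62 %


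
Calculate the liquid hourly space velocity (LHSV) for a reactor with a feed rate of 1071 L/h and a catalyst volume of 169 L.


LHSV = volumetric feed rate / catalyst volume
= 1071 L/h / 169 L
= 6.337 h^-1

6.337 h^-1


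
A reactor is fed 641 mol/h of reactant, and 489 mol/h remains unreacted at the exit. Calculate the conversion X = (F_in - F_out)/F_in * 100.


X = (F_in - F_out) / F_in * 100
Moles reacted = 641 - 489 = 152
X = 152 / 641 * 100
= 0.2371 * 100
= 23.71 %

23.71 %


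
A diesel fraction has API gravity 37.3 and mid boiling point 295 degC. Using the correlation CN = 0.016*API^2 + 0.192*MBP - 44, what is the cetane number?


CN = 0.016 * 37.3^2 + 0.192 * 295 - 44
CN = 22.26064 + 56.64 - 44 = 34.90064

34.90064


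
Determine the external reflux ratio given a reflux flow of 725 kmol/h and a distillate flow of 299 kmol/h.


Reflux ratio definition: R = L / D (liquid returned / distillate withdrawn)
L = 725 kmol/h, D = 299 kmol/h
R = 725 / 299 = 2.425

2.425


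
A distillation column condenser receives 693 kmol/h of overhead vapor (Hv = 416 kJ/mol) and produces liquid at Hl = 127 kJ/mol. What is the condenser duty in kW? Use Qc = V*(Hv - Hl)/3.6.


Qc = 693 * (416 - 127) / 3.6 = 693 * 289 / 3.6 = 55630

55630 kW


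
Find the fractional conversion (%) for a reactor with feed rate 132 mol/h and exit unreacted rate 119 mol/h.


X = (F_in - F_out) / F_in * 100
Moles reacted = 132 - 119 = 13
X = 13 / 132 * 100
= 0.09848 * 100
= 9.848 %

9.848 %


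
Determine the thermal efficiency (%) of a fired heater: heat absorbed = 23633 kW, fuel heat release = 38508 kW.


Furnace efficiency = Q_absorbed / Q_fuel * 100
= 23633 / 38508 * 100 = 61.37

61.37 %


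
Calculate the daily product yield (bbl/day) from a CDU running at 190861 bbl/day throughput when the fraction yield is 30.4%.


Crude throughput = 190861 bbl/day
Fraction yield = 30.4%
yield = throughput * fraction / 100
yield = 190861 * 30.4 / 100 = 58021.744

58021.744 bbl/day


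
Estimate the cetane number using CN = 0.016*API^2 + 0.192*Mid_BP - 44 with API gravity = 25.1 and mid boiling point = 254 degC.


CN = 0.016 * 25.1^2 + 0.192 * 254 - 44
CN = 10.08016 + 48.768 - 44 = 14.84816

14.84816


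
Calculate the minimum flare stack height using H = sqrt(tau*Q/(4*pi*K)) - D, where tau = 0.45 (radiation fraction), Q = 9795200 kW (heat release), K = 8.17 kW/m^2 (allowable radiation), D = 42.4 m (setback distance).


tau*Q/(4*pi*K) = 0.45 * 9795200 / (4 * pi * 8.17) = 42933.3
sqrt(42933.3) = 207.204
H = 207.204 - 42.4 = 164.8

164.8 m


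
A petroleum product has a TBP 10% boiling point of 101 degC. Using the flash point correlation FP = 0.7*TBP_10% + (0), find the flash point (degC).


FP = 0.7 * 101 + (0) = 70.7

70.7 degC


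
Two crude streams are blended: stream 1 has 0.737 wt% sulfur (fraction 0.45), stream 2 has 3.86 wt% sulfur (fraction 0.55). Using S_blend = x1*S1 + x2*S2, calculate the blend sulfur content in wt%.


Linear sulfur blending: S_blend = x1*S1 + x2*S2
Contribution 1: 0.45 * 0.737 = 0.33165 wt%
Contribution 2: 0.55 * 3.86 = 2.123 wt%
S_blend = 0.33165 + 2.123 = 2.45465

2.45465 wt%


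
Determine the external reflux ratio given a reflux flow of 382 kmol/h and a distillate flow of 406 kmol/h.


Reflux ratio definition: R = L / D (liquid returned / distillate withdrawn)
L = 382 kmol/h, D = 406 kmol/h
R = 382 / 406 = 0.9409

0.9409


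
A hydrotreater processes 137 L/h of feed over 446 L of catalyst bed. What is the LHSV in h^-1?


LHSV = volumetric feed rate / catalyst volume
= 137 L/h / 446 L
= 0.3072 h^-1

0.3072 h^-1


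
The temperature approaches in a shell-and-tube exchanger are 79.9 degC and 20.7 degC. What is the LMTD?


LMTD = (dT1 - dT2) / ln(dT1/dT2)
= (79.9 - 20.7) / ln(79.9 / 20.7) = 59.2 / 1.35064 = 43.83

43.83 degC


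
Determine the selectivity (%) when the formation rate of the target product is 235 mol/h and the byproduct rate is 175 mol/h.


Selectivity = desired / (desired + undesired) * 100
Total products = 235 + 175 = 410 mol/h
S = 235 / 410 * 100
= 0.5732 * 100
= 57.32 %

57.32 %


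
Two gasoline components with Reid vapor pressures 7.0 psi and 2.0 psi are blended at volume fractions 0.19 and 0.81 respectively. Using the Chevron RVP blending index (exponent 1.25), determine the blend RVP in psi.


Chevron index: RVP_blend = (sum xi*RVPi^1.25)^(1/1.25)
RVP^1.25 terms: 0.19 * 7.0^1.25 + 0.81 * 2.0^1.25 = 4.08986
RVP_blend = 4.08986^(1/1.25) = 3.086

3.086 psi


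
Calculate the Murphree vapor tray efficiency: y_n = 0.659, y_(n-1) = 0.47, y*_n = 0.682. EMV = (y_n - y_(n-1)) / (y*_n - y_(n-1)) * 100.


Murphree vapor efficiency: EMV = (y_n - y_(n-1)) / (y*_n - y_(n-1)) * 100
EMV = (0.659 - 0.47) / (0.682 - 0.47) * 100 = 0.189 / 0.212 * 100 = 89.15

89.15 %


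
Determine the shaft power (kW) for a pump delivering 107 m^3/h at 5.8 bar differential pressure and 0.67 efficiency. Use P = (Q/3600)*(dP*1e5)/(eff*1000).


Q = 107 / 3600 = 0.0297222 m^3/s
P = 0.0297222 * (5.8 * 1e5) / 0.67 / 1000 = 25.73

25.73 kW


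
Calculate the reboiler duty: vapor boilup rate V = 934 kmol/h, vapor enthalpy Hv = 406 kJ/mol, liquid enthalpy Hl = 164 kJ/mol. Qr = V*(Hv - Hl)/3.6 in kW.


Qr = 934 * (406 - 164) / 3.6 = 934 * 242 / 3.6 = 62790

62790 kW


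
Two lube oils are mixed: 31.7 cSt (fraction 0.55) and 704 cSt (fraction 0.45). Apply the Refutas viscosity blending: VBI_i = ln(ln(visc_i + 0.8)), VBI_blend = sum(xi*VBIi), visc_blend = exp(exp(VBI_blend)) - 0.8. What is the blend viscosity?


Refutas method: VBN_i = 14.534*ln(ln(visc_i + 0.8)) + 10.975, blended linearly by mass fraction; since VBN is linear in VBI_i = ln(ln(visc_i + 0.8)) and the fractions sum to 1, blend VBI directly: visc = exp(exp(VBI_blend)) - 0.8
VBI_1 = ln(ln(31.7 + 0.8)) = 1.24739
VBI_2 = ln(ln(704 + 0.8)) = 1.88067
VBI_blend = 0.55 * 1.24739 + 0.45 * 1.88067 = 1.53237
visc_blend = exp(exp(1.53237)) - 0.8 = 101.6

101.6 cSt


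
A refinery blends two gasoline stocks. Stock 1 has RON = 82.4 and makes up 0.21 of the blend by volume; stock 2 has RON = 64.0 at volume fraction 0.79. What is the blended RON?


Linear blending: RON_blend = sum(vi * RONi)
Contribution 1: 0.21 * 82.4 = 17.304
Contribution 2: 0.79 * 64.0 = 50.56
RON_blend = 17.304 + 50.56 = 67.864

67.864


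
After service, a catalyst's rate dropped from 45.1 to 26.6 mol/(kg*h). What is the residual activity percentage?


Activity (%) = (rate_used / rate_fresh) * 100
rate_used = 26.6, rate_fresh = 45.1
= (26.6 / 45.1) * 100
= 0.5898 * 100 = 58.98

58.98 %


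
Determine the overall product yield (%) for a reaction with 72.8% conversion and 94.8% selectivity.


Overall yield = conversion (%) * selectivity (%) / 100
Conversion = 72.8%, Selectivity = 94.8%
Y = 72.8 * 94.8 / 100
= 69.0144 %

69.0144 %


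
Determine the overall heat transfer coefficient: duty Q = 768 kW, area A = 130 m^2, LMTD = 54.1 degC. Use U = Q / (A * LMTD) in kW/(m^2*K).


From Q = U*A*LMTD, U = Q / (A * LMTD)
U = 768 / (130 * 54.1) = 768 / 7033 = 0.1092

0.1092 kW/(m^2*K)


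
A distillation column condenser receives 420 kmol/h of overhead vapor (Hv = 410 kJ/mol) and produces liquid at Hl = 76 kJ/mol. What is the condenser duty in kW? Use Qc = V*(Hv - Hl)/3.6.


Qc = 420 * (410 - 76) / 3.6 = 420 * 334 / 3.6 = 38970

38970 kW


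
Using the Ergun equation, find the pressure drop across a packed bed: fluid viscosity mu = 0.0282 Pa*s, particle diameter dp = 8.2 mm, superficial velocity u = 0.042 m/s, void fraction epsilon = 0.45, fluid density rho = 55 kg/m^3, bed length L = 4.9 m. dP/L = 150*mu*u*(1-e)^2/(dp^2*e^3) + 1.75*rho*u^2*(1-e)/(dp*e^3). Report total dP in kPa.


dp = 8.2 mm = 0.0082 m
Viscous term = 150*0.0282*0.042*(1-0.45)^2 / (0.0082^2*0.45^3) = 8771.01
Inertial term = 1.75*55*0.042^2*(1-0.45) / (0.0082*0.45^3) = 124.971
dP/L = 8771.01 + 124.971 = 8895.98 Pa/m
dP = 8895.98 * 4.9 / 1000 = 43.59 kPa

43.59 kPa


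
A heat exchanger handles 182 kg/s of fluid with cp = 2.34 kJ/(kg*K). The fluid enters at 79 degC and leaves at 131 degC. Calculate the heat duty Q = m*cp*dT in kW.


Q = m_dot * cp * delta_T
delta_T = 131 - 79 = 52 K
Q = 182 * 2.34 * 52
= 425.88 * 52
= 22145.76 kW

22145.76 kW


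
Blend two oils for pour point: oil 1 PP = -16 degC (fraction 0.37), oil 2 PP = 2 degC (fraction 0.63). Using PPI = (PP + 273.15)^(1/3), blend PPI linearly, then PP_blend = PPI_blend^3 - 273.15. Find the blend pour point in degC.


PPI_1 = (-16 + 273.15)^(1/3) = 6.359098
PPI_2 = (2 + 273.15)^(1/3) = 6.504139
PPI_blend = 0.37 * 6.359098 + 0.63 * 6.504139 = 6.450474
PP_blend = 6.450474^3 - 273.15 = 268.3953 - 273.15 = -4.75

-4.75 degC


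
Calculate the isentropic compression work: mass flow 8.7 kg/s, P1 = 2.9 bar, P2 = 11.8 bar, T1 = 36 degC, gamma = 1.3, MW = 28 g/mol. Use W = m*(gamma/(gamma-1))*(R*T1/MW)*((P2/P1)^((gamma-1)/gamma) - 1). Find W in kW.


Isentropic work: W = m*(gamma/(gamma-1))*(R*T1/MW)*((P2/P1)^((gamma-1)/gamma) - 1)
T1 = 36 + 273.15 = 309.15 K
Pressure ratio = 11.8 / 2.9 = 4.06897
Exponent = (1.3 - 1)/1.3 = 0.230769
(P2/P1)^exp - 1 = 4.06897^0.230769 - 1 = 0.382452
W = 8.7 * 1.3 / 0.3 * 8.314 * 309.15 / 28 * 0.382452 = 1324

1324 kW


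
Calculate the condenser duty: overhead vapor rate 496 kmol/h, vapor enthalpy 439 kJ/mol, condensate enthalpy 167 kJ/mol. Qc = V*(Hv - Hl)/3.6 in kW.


Qc = 496 * (439 - 167) / 3.6 = 496 * 272 / 3.6 = 37480

37480 kW


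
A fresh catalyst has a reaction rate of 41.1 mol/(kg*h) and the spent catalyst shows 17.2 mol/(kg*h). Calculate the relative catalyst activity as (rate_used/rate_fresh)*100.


Activity (%) = (rate_used / rate_fresh) * 100
rate_used = 17.2, rate_fresh = 41.1
= (17.2 / 41.1) * 100
= 0.4185 * 100 = 41.85

41.85 %


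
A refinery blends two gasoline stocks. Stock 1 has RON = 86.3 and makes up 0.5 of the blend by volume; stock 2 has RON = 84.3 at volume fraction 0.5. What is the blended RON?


Linear blending: RON_blend = sum(vi * RONi)
Contribution 1: 0.5 * 86.3 = 43.15
Contribution 2: 0.5 * 84.3 = 42.15
RON_blend = 43.15 + 42.15 = 85.3

85.3


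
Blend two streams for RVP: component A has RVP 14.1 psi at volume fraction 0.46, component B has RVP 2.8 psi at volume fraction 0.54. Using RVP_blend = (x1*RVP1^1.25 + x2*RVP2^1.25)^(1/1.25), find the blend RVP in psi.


Chevron index: RVP_blend = (sum xi*RVPi^1.25)^(1/1.25)
RVP^1.25 terms: 0.46 * 14.1^1.25 + 0.54 * 2.8^1.25 = 14.5243
RVP_blend = 14.5243^(1/1.25) = 8.505

8.505 psi


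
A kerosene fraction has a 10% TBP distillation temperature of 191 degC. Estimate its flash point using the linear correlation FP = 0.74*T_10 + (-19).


FP = 0.74 * 191 + (-19) = 122.34

122.34 degC


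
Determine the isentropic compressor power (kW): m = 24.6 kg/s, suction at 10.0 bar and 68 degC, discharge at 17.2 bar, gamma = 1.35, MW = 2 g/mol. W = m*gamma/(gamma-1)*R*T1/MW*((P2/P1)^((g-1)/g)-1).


Isentropic work: W = m*(gamma/(gamma-1))*(R*T1/MW)*((P2/P1)^((gamma-1)/gamma) - 1)
T1 = 68 + 273.15 = 341.15 K
Pressure ratio = 17.2 / 10.0 = 1.72
Exponent = (1.35 - 1)/1.35 = 0.259259
(P2/P1)^exp - 1 = 1.72^0.259259 - 1 = 0.150967
W = 24.6 * 1.35 / 0.35 * 8.314 * 341.15 / 2 * 0.150967 = 20310

20310 kW


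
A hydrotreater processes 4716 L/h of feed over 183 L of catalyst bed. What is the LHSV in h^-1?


LHSV = volumetric feed rate / catalyst volume
= 4716 L/h / 183 L
= 25.77 h^-1

25.77 h^-1


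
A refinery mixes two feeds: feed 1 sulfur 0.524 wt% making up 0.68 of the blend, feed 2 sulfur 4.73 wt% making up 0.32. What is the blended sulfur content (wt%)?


Linear sulfur blending: S_blend = x1*S1 + x2*S2
Contribution 1: 0.68 * 0.524 = 0.35632 wt%
Contribution 2: 0.32 * 4.73 = 1.5136 wt%
S_blend = 0.35632 + 1.5136 = 1.86992

1.86992 wt%


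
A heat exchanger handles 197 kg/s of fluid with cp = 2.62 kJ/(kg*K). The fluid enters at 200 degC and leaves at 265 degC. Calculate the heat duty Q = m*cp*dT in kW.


Q = m_dot * cp * delta_T
delta_T = 265 - 200 = 65 K
Q = 197 * 2.62 * 65
= 516.14 * 65
= 33549.1 kW

33549.1 kW


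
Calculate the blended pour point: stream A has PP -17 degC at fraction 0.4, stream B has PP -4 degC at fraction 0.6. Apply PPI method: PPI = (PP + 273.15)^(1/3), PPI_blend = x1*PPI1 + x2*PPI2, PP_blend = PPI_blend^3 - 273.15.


PPI_1 = (-17 + 273.15)^(1/3) = 6.350844
PPI_2 = (-4 + 273.15)^(1/3) = 6.456514
PPI_blend = 0.4 * 6.350844 + 0.6 * 6.456514 = 6.414246
PP_blend = 6.414246^3 - 273.15 = 263.8984 - 273.15 = -9.25

-9.25 degC


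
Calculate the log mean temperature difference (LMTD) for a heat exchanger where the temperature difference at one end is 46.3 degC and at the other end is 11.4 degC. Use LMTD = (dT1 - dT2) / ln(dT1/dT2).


LMTD = (dT1 - dT2) / ln(dT1/dT2)
= (46.3 - 11.4) / ln(46.3 / 11.4) = 34.9 / 1.40153 = 24.90

24.90 degC


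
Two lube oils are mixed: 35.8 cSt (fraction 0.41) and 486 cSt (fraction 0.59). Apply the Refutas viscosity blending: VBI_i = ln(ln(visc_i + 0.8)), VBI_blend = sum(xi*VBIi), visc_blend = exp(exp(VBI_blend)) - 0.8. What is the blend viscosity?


Refutas method: VBN_i = 14.534*ln(ln(visc_i + 0.8)) + 10.975, blended linearly by mass fraction; since VBN is linear in VBI_i = ln(ln(visc_i + 0.8)) and the fractions sum to 1, blend VBI directly: visc = exp(exp(VBI_blend)) - 0.8
VBI_1 = ln(ln(35.8 + 0.8)) = 1.28095
VBI_2 = ln(ln(486 + 0.8)) = 1.82259
VBI_blend = 0.41 * 1.28095 + 0.59 * 1.82259 = 1.60052
visc_blend = exp(exp(1.60052)) - 0.8 = 141.2

141.2 cSt


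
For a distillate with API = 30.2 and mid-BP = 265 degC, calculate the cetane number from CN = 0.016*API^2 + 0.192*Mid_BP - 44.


CN = 0.016 * 30.2^2 + 0.192 * 265 - 44
CN = 14.59264 + 50.88 - 44 = 21.47264

21.47264


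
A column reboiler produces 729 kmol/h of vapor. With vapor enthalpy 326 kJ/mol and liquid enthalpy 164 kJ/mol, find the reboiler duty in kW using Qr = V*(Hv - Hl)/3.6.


Qr = 729 * (326 - 164) / 3.6 = 729 * 162 / 3.6 = 32800

32800 kW


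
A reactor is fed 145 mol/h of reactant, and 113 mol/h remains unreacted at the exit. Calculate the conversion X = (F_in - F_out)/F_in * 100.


X = (F_in - F_out) / F_in * 100
Moles reacted = 145 - 113 = 32
X = 32 / 145 * 100
= 0.2207 * 100
= 22.07 %

22.07 %


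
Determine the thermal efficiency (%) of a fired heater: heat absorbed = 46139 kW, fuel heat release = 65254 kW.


Furnace efficiency = Q_absorbed / Q_fuel * 100
= 46139 / 65254 * 100 = 70.71

70.71 %


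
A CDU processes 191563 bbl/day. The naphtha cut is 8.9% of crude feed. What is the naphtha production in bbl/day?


Crude throughput = 191563 bbl/day
Fraction yield = 8.9%
yield = throughput * fraction / 100
yield = 191563 * 8.9 / 100 = 17049.107

17049.107 bbl/day


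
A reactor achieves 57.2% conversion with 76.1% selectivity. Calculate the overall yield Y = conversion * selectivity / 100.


Overall yield = conversion (%) * selectivity (%) / 100
Conversion = 57.2%, Selectivity = 76.1%
Y = 57.2 * 76.1 / 100
= 43.5292 %

43.5292 %
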